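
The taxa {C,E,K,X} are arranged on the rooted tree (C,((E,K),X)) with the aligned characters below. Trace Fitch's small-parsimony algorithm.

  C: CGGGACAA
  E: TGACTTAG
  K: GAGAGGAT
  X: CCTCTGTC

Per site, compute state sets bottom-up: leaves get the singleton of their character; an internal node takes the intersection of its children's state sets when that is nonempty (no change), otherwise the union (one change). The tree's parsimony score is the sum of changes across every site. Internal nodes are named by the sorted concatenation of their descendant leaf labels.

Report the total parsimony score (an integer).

EK@0: {T} ∪ {G} = {G,T} (union, +1)
EKX@0: {G,T} ∪ {C} = {C,G,T} (union, +1)
CEKX@0: {C} ∩ {C,G,T} = {C} (intersection, +0)
EK@1: {G} ∪ {A} = {A,G} (union, +1)
EKX@1: {A,G} ∪ {C} = {A,C,G} (union, +1)
CEKX@1: {G} ∩ {A,C,G} = {G} (intersection, +0)
EK@2: {A} ∪ {G} = {A,G} (union, +1)
EKX@2: {A,G} ∪ {T} = {A,G,T} (union, +1)
CEKX@2: {G} ∩ {A,G,T} = {G} (intersection, +0)
EK@3: {C} ∪ {A} = {A,C} (union, +1)
EKX@3: {A,C} ∩ {C} = {C} (intersection, +0)
CEKX@3: {G} ∪ {C} = {C,G} (union, +1)
EK@4: {T} ∪ {G} = {G,T} (union, +1)
EKX@4: {G,T} ∩ {T} = {T} (intersection, +0)
CEKX@4: {A} ∪ {T} = {A,T} (union, +1)
EK@5: {T} ∪ {G} = {G,T} (union, +1)
EKX@5: {G,T} ∩ {G} = {G} (intersection, +0)
CEKX@5: {C} ∪ {G} = {C,G} (union, +1)
EK@6: {A} ∩ {A} = {A} (intersection, +0)
EKX@6: {A} ∪ {T} = {A,T} (union, +1)
CEKX@6: {A} ∩ {A,T} = {A} (intersection, +0)
EK@7: {G} ∪ {T} = {G,T} (union, +1)
EKX@7: {G,T} ∪ {C} = {C,G,T} (union, +1)
CEKX@7: {A} ∪ {C,G,T} = {A,C,G,T} (union, +1)
per-site changes: [2, 2, 2, 2, 2, 2, 1, 3]; total = 16

16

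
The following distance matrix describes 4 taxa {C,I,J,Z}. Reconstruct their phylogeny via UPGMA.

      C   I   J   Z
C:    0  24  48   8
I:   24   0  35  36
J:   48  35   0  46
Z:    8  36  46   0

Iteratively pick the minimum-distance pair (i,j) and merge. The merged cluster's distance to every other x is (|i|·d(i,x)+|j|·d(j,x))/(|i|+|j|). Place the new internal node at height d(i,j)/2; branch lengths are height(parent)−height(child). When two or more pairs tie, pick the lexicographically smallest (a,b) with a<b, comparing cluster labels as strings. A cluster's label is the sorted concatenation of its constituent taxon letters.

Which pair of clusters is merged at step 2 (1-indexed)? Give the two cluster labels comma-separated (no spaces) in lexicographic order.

CZ,I

1. join C+Z (d=8) ⇒ CZ; edges |C|=4, |Z|=4
  updated: d(CZ,I)=30, d(CZ,J)=47
2. join CZ+I (d=30) ⇒ CIZ; edges |CZ|=11, |I|=15
  updated: d(CIZ,J)=43
3. join CIZ+J (d=43) ⇒ CIJZ; edges |CIZ|=13/2, |J|=43/2
final tree: (((C:4,Z:4):11,I:15):13/2,J:43/2)
total length: 62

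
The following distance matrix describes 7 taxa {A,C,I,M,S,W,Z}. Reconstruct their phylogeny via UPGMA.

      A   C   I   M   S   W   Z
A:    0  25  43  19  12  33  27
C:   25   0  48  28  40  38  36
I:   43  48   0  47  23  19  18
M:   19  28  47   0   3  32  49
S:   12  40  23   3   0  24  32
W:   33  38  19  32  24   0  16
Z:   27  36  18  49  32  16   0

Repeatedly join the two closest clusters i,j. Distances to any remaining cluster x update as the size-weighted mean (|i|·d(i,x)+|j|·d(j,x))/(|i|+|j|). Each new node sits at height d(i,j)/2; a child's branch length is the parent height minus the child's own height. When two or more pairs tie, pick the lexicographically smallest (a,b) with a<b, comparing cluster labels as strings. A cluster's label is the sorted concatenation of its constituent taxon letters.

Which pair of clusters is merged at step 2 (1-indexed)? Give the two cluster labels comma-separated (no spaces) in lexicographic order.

step 1: merge (M,S) at d=3; branch lengths M→3/2, S→3/2; new cluster MS
  updated: d(A,MS)=31/2, d(C,MS)=34, d(I,MS)=35, d(MS,W)=28, d(MS,Z)=81/2
step 2: merge (A,MS) at d=31/2; branch lengths A→31/4, MS→25/4; new cluster AMS
  updated: d(AMS,C)=31, d(AMS,I)=113/3, d(AMS,W)=89/3, d(AMS,Z)=36
step 3: merge (W,Z) at d=16; branch lengths W→8, Z→8; new cluster WZ
  updated: d(AMS,WZ)=197/6, d(C,WZ)=37, d(I,WZ)=37/2
step 4: merge (I,WZ) at d=37/2; branch lengths I→37/4, WZ→5/4; new cluster IWZ
  updated: d(AMS,IWZ)=310/9, d(C,IWZ)=122/3
step 5: merge (AMS,C) at d=31; branch lengths AMS→31/4, C→31/2; new cluster ACMS
  updated: d(ACMS,IWZ)=36
step 6: merge (ACMS,IWZ) at d=36; branch lengths ACMS→5/2, IWZ→35/4; new cluster ACIMSWZ
final tree: (((A:31/4,(M:3/2,S:3/2):25/4):31/4,C:31/2):5/2,(I:37/4,(W:8,Z:8):5/4):35/4)
total length: 78

A,MS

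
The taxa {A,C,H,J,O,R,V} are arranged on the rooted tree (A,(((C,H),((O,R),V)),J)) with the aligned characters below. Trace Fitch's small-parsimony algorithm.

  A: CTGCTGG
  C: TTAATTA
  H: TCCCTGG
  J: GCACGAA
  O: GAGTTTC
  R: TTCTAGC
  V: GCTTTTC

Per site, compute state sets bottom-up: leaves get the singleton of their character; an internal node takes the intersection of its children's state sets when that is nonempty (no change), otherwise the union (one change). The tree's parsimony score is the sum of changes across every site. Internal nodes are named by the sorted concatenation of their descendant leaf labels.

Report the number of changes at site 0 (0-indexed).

[col 0] CH: children C:{T}, H:{T} ∩→ {T}; cost 0
[col 0] OR: children O:{G}, R:{T} ∪→ {G,T}; cost 1
[col 0] ORV: children OR:{G,T}, V:{G} ∩→ {G}; cost 0
[col 0] CHORV: children CH:{T}, ORV:{G} ∪→ {G,T}; cost 1
[col 0] CHJORV: children CHORV:{G,T}, J:{G} ∩→ {G}; cost 0
[col 0] ACHJORV: children A:{C}, CHJORV:{G} ∪→ {C,G}; cost 1
[col 1] CH: children C:{T}, H:{C} ∪→ {C,T}; cost 1
[col 1] OR: children O:{A}, R:{T} ∪→ {A,T}; cost 1
[col 1] ORV: children OR:{A,T}, V:{C} ∪→ {A,C,T}; cost 1
[col 1] CHORV: children CH:{C,T}, ORV:{A,C,T} ∩→ {C,T}; cost 0
[col 1] CHJORV: children CHORV:{C,T}, J:{C} ∩→ {C}; cost 0
[col 1] ACHJORV: children A:{T}, CHJORV:{C} ∪→ {C,T}; cost 1
[col 2] CH: children C:{A}, H:{C} ∪→ {A,C}; cost 1
[col 2] OR: children O:{G}, R:{C} ∪→ {C,G}; cost 1
[col 2] ORV: children OR:{C,G}, V:{T} ∪→ {C,G,T}; cost 1
[col 2] CHORV: children CH:{A,C}, ORV:{C,G,T} ∩→ {C}; cost 0
[col 2] CHJORV: children CHORV:{C}, J:{A} ∪→ {A,C}; cost 1
[col 2] ACHJORV: children A:{G}, CHJORV:{A,C} ∪→ {A,C,G}; cost 1
[col 3] CH: children C:{A}, H:{C} ∪→ {A,C}; cost 1
[col 3] OR: children O:{T}, R:{T} ∩→ {T}; cost 0
[col 3] ORV: children OR:{T}, V:{T} ∩→ {T}; cost 0
[col 3] CHORV: children CH:{A,C}, ORV:{T} ∪→ {A,C,T}; cost 1
[col 3] CHJORV: children CHORV:{A,C,T}, J:{C} ∩→ {C}; cost 0
[col 3] ACHJORV: children A:{C}, CHJORV:{C} ∩→ {C}; cost 0
[col 4] CH: children C:{T}, H:{T} ∩→ {T}; cost 0
[col 4] OR: children O:{T}, R:{A} ∪→ {A,T}; cost 1
[col 4] ORV: children OR:{A,T}, V:{T} ∩→ {T}; cost 0
[col 4] CHORV: children CH:{T}, ORV:{T} ∩→ {T}; cost 0
[col 4] CHJORV: children CHORV:{T}, J:{G} ∪→ {G,T}; cost 1
[col 4] ACHJORV: children A:{T}, CHJORV:{G,T} ∩→ {T}; cost 0
[col 5] CH: children C:{T}, H:{G} ∪→ {G,T}; cost 1
[col 5] OR: children O:{T}, R:{G} ∪→ {G,T}; cost 1
[col 5] ORV: children OR:{G,T}, V:{T} ∩→ {T}; cost 0
[col 5] CHORV: children CH:{G,T}, ORV:{T} ∩→ {T}; cost 0
[col 5] CHJORV: children CHORV:{T}, J:{A} ∪→ {A,T}; cost 1
[col 5] ACHJORV: children A:{G}, CHJORV:{A,T} ∪→ {A,G,T}; cost 1
[col 6] CH: children C:{A}, H:{G} ∪→ {A,G}; cost 1
[col 6] OR: children O:{C}, R:{C} ∩→ {C}; cost 0
[col 6] ORV: children OR:{C}, V:{C} ∩→ {C}; cost 0
[col 6] CHORV: children CH:{A,G}, ORV:{C} ∪→ {A,C,G}; cost 1
[col 6] CHJORV: children CHORV:{A,C,G}, J:{A} ∩→ {A}; cost 0
[col 6] ACHJORV: children A:{G}, CHJORV:{A} ∪→ {A,G}; cost 1
per-site changes: [3, 4, 5, 2, 2, 4, 3]; total = 23

3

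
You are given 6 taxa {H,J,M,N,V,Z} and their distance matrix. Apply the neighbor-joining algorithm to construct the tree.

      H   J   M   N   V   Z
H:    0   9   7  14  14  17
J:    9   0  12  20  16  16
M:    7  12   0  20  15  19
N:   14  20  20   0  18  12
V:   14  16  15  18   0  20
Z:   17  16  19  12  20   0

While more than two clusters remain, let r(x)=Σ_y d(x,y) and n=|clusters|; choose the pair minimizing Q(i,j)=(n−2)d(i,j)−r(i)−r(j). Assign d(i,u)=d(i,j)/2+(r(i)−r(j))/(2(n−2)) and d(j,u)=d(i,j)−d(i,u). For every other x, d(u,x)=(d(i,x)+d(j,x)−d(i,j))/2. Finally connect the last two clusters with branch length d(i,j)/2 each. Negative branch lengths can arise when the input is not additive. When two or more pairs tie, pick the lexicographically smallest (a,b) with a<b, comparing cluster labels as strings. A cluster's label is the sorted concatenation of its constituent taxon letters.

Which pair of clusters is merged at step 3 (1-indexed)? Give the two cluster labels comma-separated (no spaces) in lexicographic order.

H,M

1. join N+Z (d=12, Q=-120) ⇒ NZ; edges |N|=6, |Z|=6
  updated: d(H,NZ)=19/2, d(J,NZ)=12, d(M,NZ)=27/2, d(NZ,V)=13
2. join NZ+V (d=13, Q=-67) ⇒ NVZ; edges |NZ|=29/6, |V|=49/6
  updated: d(H,NVZ)=21/4, d(J,NVZ)=15/2, d(M,NVZ)=31/4
3. join H+M (d=7, Q=-34) ⇒ HM; edges |H|=17/8, |M|=39/8
  updated: d(HM,J)=7, d(HM,NVZ)=3
4. join HM+J (d=7, Q=-35/2) ⇒ HJM; edges |HM|=5/4, |J|=23/4
  updated: d(HJM,NVZ)=7/4
5. join HJM+NVZ (d=7/4) ⇒ HJMNVZ; edges |HJM|=7/8, |NVZ|=7/8
final tree: (((H:17/8,M:39/8):5/4,J:23/4):7/8,((N:6,Z:6):29/6,V:49/6):7/8)
total length: 163/4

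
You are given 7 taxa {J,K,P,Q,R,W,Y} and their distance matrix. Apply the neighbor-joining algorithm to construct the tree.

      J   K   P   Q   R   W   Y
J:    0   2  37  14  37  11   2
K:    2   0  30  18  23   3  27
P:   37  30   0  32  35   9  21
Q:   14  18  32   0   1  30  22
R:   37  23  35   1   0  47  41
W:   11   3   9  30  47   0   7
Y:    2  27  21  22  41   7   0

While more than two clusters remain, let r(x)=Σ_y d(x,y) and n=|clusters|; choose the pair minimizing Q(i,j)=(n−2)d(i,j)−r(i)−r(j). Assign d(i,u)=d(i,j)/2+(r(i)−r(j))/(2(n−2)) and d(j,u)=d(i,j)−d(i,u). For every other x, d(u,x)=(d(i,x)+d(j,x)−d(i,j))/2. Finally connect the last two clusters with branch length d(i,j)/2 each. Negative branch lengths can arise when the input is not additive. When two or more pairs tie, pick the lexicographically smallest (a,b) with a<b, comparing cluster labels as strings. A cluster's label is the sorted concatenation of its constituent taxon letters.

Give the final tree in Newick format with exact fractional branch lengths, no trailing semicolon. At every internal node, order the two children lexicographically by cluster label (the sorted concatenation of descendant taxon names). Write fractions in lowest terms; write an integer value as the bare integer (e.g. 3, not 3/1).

step 1: merge (Q,R) at d=1, Q=-296; branch lengths Q→-31/5, R→36/5; new cluster QR
  updated: d(J,QR)=25, d(K,QR)=20, d(P,QR)=33, d(QR,W)=38, d(QR,Y)=31
step 2: merge (P,W) at d=9, Q=-162; branch lengths P→49/4, W→-13/4; new cluster PW
  updated: d(J,PW)=39/2, d(K,PW)=12, d(PW,QR)=31, d(PW,Y)=19/2
step 3: merge (PW,Y) at d=19/2, Q=-113; branch lengths PW→31/6, Y→13/3; new cluster PWY
  updated: d(J,PWY)=6, d(K,PWY)=59/4, d(PWY,QR)=105/4
step 4: merge (J,PWY) at d=6, Q=-68; branch lengths J→-1/2, PWY→13/2; new cluster JPWY
  updated: d(JPWY,K)=43/8, d(JPWY,QR)=181/8
step 5: merge (JPWY,K) at d=43/8, Q=-48; branch lengths JPWY→4, K→11/8; new cluster JKPWY
  updated: d(JKPWY,QR)=149/8
step 6: merge (JKPWY,QR) at d=149/8; branch lengths JKPWY→149/16, QR→149/16; new cluster JKPQRWY
final tree: (((J:-1/2,((P:49/4,W:-13/4):31/6,Y:13/3):13/2):4,K:11/8):149/16,(Q:-31/5,R:36/5):149/16)
total length: 99/2

(((J:-1/2,((P:49/4,W:-13/4):31/6,Y:13/3):13/2):4,K:11/8):149/16,(Q:-31/5,R:36/5):149/16)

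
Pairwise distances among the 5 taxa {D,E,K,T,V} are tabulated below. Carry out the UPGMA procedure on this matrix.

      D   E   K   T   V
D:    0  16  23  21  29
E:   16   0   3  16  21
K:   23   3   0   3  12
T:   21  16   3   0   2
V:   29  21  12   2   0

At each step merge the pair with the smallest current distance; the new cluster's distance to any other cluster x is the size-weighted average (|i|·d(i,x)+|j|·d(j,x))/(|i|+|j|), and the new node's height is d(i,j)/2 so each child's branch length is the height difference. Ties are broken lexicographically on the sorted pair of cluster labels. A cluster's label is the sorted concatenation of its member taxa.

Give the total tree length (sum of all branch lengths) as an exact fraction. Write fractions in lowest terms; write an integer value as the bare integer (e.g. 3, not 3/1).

125/4

iteration 1: select T,V (d=2); attach at lengths (1, 1); label the merged cluster TV
  updated: d(D,TV)=25, d(E,TV)=37/2, d(K,TV)=15/2
iteration 2: select E,K (d=3); attach at lengths (3/2, 3/2); label the merged cluster EK
  updated: d(D,EK)=39/2, d(EK,TV)=13
iteration 3: select EK,TV (d=13); attach at lengths (5, 11/2); label the merged cluster EKTV
  updated: d(D,EKTV)=89/4
iteration 4: select D,EKTV (d=89/4); attach at lengths (89/8, 37/8); label the merged cluster DEKTV
final tree: (D:89/8,((E:3/2,K:3/2):5,(T:1,V:1):11/2):37/8)
total length: 125/4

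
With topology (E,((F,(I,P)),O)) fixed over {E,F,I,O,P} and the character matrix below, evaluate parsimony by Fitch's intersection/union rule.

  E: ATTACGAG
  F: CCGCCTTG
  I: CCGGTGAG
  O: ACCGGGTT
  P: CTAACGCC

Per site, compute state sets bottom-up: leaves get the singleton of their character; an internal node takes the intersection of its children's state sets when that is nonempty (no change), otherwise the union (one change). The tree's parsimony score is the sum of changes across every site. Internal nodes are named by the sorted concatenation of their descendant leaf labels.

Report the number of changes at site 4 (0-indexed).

IP@0: {C} ∩ {C} = {C} (intersection, +0)
FIP@0: {C} ∩ {C} = {C} (intersection, +0)
FIOP@0: {C} ∪ {A} = {A,C} (union, +1)
EFIOP@0: {A} ∩ {A,C} = {A} (intersection, +0)
IP@1: {C} ∪ {T} = {C,T} (union, +1)
FIP@1: {C} ∩ {C,T} = {C} (intersection, +0)
FIOP@1: {C} ∩ {C} = {C} (intersection, +0)
EFIOP@1: {T} ∪ {C} = {C,T} (union, +1)
IP@2: {G} ∪ {A} = {A,G} (union, +1)
FIP@2: {G} ∩ {A,G} = {G} (intersection, +0)
FIOP@2: {G} ∪ {C} = {C,G} (union, +1)
EFIOP@2: {T} ∪ {C,G} = {C,G,T} (union, +1)
IP@3: {G} ∪ {A} = {A,G} (union, +1)
FIP@3: {C} ∪ {A,G} = {A,C,G} (union, +1)
FIOP@3: {A,C,G} ∩ {G} = {G} (intersection, +0)
EFIOP@3: {A} ∪ {G} = {A,G} (union, +1)
IP@4: {T} ∪ {C} = {C,T} (union, +1)
FIP@4: {C} ∩ {C,T} = {C} (intersection, +0)
FIOP@4: {C} ∪ {G} = {C,G} (union, +1)
EFIOP@4: {C} ∩ {C,G} = {C} (intersection, +0)
IP@5: {G} ∩ {G} = {G} (intersection, +0)
FIP@5: {T} ∪ {G} = {G,T} (union, +1)
FIOP@5: {G,T} ∩ {G} = {G} (intersection, +0)
EFIOP@5: {G} ∩ {G} = {G} (intersection, +0)
IP@6: {A} ∪ {C} = {A,C} (union, +1)
FIP@6: {T} ∪ {A,C} = {A,C,T} (union, +1)
FIOP@6: {A,C,T} ∩ {T} = {T} (intersection, +0)
EFIOP@6: {A} ∪ {T} = {A,T} (union, +1)
IP@7: {G} ∪ {C} = {C,G} (union, +1)
FIP@7: {G} ∩ {C,G} = {G} (intersection, +0)
FIOP@7: {G} ∪ {T} = {G,T} (union, +1)
EFIOP@7: {G} ∩ {G,T} = {G} (intersection, +0)
per-site changes: [1, 2, 3, 3, 2, 1, 3, 2]; total = 17

2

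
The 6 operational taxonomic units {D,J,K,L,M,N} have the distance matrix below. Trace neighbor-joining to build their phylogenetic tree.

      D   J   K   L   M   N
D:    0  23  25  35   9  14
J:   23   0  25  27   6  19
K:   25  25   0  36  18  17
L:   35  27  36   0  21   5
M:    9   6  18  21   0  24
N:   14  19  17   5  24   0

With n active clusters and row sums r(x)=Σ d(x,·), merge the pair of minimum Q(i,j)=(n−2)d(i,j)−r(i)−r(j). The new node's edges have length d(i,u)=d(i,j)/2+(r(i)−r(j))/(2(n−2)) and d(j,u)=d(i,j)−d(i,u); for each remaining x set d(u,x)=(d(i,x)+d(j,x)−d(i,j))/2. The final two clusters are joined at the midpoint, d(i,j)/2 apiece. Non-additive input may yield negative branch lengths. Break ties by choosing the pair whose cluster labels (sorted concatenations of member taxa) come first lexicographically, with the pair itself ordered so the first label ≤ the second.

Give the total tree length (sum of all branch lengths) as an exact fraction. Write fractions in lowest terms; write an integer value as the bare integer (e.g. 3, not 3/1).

step 1: merge (L,N) at d=5, Q=-183; branch lengths L→65/8, N→-25/8; new cluster LN
  updated: d(D,LN)=22, d(J,LN)=41/2, d(K,LN)=24, d(LN,M)=20
step 2: merge (J,M) at d=6, Q=-219/2; branch lengths J→79/12, M→-7/12; new cluster JM
  updated: d(D,JM)=13, d(JM,K)=37/2, d(JM,LN)=69/4
step 3: merge (D,JM) at d=13, Q=-331/4; branch lengths D→149/16, JM→59/16; new cluster DJM
  updated: d(DJM,K)=61/4, d(DJM,LN)=105/8
step 4: merge (DJM,K) at d=61/4, Q=-419/8; branch lengths DJM→35/16, K→209/16; new cluster DJKM
  updated: d(DJKM,LN)=175/16
step 5: merge (DJKM,LN) at d=175/16; branch lengths DJKM→175/32, LN→175/32; new cluster DJKLMN
final tree: (((D:149/16,(J:79/12,M:-7/12):59/16):35/16,K:209/16):175/32,(L:65/8,N:-25/8):175/32)
total length: 803/16

803/16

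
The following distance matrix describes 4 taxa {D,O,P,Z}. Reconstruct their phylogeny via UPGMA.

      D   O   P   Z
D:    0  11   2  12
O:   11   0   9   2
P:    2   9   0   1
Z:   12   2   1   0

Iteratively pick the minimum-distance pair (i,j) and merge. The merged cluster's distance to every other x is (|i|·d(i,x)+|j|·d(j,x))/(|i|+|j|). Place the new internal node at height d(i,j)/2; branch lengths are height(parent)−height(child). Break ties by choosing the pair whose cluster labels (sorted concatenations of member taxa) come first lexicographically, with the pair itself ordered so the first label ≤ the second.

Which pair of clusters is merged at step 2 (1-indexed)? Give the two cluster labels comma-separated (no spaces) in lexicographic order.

1. join P+Z (d=1) ⇒ PZ; edges |P|=1/2, |Z|=1/2
  updated: d(D,PZ)=7, d(O,PZ)=11/2
2. join O+PZ (d=11/2) ⇒ OPZ; edges |O|=11/4, |PZ|=9/4
  updated: d(D,OPZ)=25/3
3. join D+OPZ (d=25/3) ⇒ DOPZ; edges |D|=25/6, |OPZ|=17/12
final tree: (D:25/6,(O:11/4,(P:1/2,Z:1/2):9/4):17/12)
total length: 139/12

O,PZ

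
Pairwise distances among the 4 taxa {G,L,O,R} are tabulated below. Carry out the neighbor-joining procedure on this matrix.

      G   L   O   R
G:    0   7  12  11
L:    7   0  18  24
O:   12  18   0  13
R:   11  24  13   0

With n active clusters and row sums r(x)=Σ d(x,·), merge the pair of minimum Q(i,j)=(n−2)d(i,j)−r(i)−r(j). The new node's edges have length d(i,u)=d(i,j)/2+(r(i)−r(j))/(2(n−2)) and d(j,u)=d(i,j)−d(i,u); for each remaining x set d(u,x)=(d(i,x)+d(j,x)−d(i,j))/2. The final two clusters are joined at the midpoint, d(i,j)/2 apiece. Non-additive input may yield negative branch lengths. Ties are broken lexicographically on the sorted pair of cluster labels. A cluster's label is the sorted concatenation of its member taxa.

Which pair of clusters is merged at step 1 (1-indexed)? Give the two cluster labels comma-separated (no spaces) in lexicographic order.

G,L

1. join G+L (d=7, Q=-65) ⇒ GL; edges |G|=-5/4, |L|=33/4
  updated: d(GL,O)=23/2, d(GL,R)=14
2. join GL+O (d=23/2, Q=-77/2) ⇒ GLO; edges |GL|=25/4, |O|=21/4
  updated: d(GLO,R)=31/4
3. join GLO+R (d=31/4) ⇒ GLOR; edges |GLO|=31/8, |R|=31/8
final tree: (((G:-5/4,L:33/4):25/4,O:21/4):31/8,R:31/8)
total length: 105/4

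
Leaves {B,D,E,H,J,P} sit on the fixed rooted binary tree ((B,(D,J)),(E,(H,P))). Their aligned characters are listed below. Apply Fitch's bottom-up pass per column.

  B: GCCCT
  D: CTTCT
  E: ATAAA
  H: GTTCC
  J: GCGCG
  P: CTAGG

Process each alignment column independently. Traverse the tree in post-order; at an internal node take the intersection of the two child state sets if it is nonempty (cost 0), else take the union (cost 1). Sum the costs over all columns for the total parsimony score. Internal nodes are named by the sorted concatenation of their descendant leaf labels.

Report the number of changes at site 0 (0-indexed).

3

DJ@0: {C} ∪ {G} = {C,G} (union, +1)
BDJ@0: {G} ∩ {C,G} = {G} (intersection, +0)
HP@0: {G} ∪ {C} = {C,G} (union, +1)
EHP@0: {A} ∪ {C,G} = {A,C,G} (union, +1)
BDEHJP@0: {G} ∩ {A,C,G} = {G} (intersection, +0)
DJ@1: {T} ∪ {C} = {C,T} (union, +1)
BDJ@1: {C} ∩ {C,T} = {C} (intersection, +0)
HP@1: {T} ∩ {T} = {T} (intersection, +0)
EHP@1: {T} ∩ {T} = {T} (intersection, +0)
BDEHJP@1: {C} ∪ {T} = {C,T} (union, +1)
DJ@2: {T} ∪ {G} = {G,T} (union, +1)
BDJ@2: {C} ∪ {G,T} = {C,G,T} (union, +1)
HP@2: {T} ∪ {A} = {A,T} (union, +1)
EHP@2: {A} ∩ {A,T} = {A} (intersection, +0)
BDEHJP@2: {C,G,T} ∪ {A} = {A,C,G,T} (union, +1)
DJ@3: {C} ∩ {C} = {C} (intersection, +0)
BDJ@3: {C} ∩ {C} = {C} (intersection, +0)
HP@3: {C} ∪ {G} = {C,G} (union, +1)
EHP@3: {A} ∪ {C,G} = {A,C,G} (union, +1)
BDEHJP@3: {C} ∩ {A,C,G} = {C} (intersection, +0)
DJ@4: {T} ∪ {G} = {G,T} (union, +1)
BDJ@4: {T} ∩ {G,T} = {T} (intersection, +0)
HP@4: {C} ∪ {G} = {C,G} (union, +1)
EHP@4: {A} ∪ {C,G} = {A,C,G} (union, +1)
BDEHJP@4: {T} ∪ {A,C,G} = {A,C,G,T} (union, +1)
per-site changes: [3, 2, 4, 2, 4]; total = 15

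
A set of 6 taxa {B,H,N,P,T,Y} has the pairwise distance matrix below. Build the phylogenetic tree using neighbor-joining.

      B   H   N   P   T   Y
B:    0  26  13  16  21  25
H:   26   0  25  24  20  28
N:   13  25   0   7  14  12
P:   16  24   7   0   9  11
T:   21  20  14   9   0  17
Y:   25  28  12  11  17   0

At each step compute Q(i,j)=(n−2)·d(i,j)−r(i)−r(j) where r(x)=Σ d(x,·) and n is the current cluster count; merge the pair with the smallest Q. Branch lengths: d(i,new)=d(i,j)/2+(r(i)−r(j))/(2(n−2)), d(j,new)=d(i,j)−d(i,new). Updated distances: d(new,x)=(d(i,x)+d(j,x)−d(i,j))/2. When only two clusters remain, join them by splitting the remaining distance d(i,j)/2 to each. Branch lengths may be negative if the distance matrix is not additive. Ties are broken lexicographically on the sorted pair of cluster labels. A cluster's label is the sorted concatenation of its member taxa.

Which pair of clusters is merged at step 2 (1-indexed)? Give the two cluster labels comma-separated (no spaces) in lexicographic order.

B,N

step 1: merge (H,T) at d=20, Q=-124; branch lengths H→61/4, T→19/4; new cluster HT
  updated: d(B,HT)=27/2, d(HT,N)=19/2, d(HT,P)=13/2, d(HT,Y)=25/2
step 2: merge (B,N) at d=13, Q=-70; branch lengths B→65/6, N→13/6; new cluster BN
  updated: d(BN,HT)=5, d(BN,P)=5, d(BN,Y)=12
step 3: merge (BN,HT) at d=5, Q=-36; branch lengths BN→2, HT→3; new cluster BHNT
  updated: d(BHNT,P)=13/4, d(BHNT,Y)=39/4
step 4: merge (BHNT,P) at d=13/4, Q=-24; branch lengths BHNT→1, P→9/4; new cluster BHNPT
  updated: d(BHNPT,Y)=35/4
step 5: merge (BHNPT,Y) at d=35/4; branch lengths BHNPT→35/8, Y→35/8; new cluster BHNPTY
final tree: ((((B:65/6,N:13/6):2,(H:61/4,T:19/4):3):1,P:9/4):35/8,Y:35/8)
total length: 50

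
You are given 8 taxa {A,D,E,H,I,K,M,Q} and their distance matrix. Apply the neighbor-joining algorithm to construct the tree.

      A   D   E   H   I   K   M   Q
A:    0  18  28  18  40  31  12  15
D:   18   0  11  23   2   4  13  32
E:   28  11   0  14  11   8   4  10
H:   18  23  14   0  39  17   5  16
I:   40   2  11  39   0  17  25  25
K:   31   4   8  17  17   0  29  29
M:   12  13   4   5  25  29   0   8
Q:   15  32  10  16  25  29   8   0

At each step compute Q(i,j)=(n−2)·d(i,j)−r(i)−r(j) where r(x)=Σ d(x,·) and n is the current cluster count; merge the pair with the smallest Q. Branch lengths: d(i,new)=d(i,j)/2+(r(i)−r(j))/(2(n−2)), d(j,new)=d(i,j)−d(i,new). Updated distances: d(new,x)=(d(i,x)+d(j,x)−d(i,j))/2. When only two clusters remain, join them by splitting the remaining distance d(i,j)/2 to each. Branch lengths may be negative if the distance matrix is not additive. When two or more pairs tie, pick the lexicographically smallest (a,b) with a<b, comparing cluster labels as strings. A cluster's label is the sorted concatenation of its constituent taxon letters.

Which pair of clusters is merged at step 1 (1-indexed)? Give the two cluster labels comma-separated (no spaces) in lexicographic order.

iteration 1: select D,I (d=2, Q=-250); attach at lengths (-11/3, 17/3); label the merged cluster DI
  updated: d(A,DI)=28, d(DI,E)=10, d(DI,H)=30, d(DI,K)=19/2, d(DI,M)=18, d(DI,Q)=55/2
iteration 2: select DI,K (d=19/2, Q=-199); attach at lengths (47/10, 24/5); label the merged cluster DIK
  updated: d(A,DIK)=99/4, d(DIK,E)=17/4, d(DIK,H)=75/4, d(DIK,M)=75/4, d(DIK,Q)=47/2
iteration 3: select DIK,E (d=17/4, Q=-533/4); attach at lengths (187/32, -51/32); label the merged cluster DEIK
  updated: d(A,DEIK)=97/4, d(DEIK,H)=57/4, d(DEIK,M)=37/4, d(DEIK,Q)=117/8
iteration 4: select A,Q (d=15, Q=-623/8); attach at lengths (485/48, 235/48); label the merged cluster AQ
  updated: d(AQ,DEIK)=191/16, d(AQ,H)=19/2, d(AQ,M)=5/2
iteration 5: select AQ,M (d=5/2, Q=-571/16); attach at lengths (195/64, -35/64); label the merged cluster AMQ
  updated: d(AMQ,DEIK)=299/32, d(AMQ,H)=6
iteration 6: select AMQ,DEIK (d=299/32, Q=-947/32); attach at lengths (35/64, 563/64); label the merged cluster ADEIKMQ
  updated: d(ADEIKMQ,H)=349/64
iteration 7: select ADEIKMQ,H (d=349/64); attach at lengths (349/128, 349/128); label the merged cluster ADEHIKMQ
final tree: ((((A:485/48,Q:235/48):195/64,M:-35/64):35/64,(((D:-11/3,I:17/3):47/10,K:24/5):187/32,E:-51/32):563/64):349/128,H:349/128)
total length: 3075/64

D,I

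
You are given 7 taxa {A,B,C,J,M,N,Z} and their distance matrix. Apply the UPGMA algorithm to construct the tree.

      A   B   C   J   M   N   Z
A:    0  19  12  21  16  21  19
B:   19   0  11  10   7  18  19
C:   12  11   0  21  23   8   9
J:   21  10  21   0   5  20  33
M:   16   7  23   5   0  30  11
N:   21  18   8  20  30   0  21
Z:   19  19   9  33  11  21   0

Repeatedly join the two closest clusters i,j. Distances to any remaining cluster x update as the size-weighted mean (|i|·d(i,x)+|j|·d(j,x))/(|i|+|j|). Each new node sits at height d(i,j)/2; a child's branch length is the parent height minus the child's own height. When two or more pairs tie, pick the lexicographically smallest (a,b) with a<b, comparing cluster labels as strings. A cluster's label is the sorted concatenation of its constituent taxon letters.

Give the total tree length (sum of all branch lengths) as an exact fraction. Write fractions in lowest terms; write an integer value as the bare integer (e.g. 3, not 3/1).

565/12

step 1: merge (J,M) at d=5; branch lengths J→5/2, M→5/2; new cluster JM
  updated: d(A,JM)=37/2, d(B,JM)=17/2, d(C,JM)=22, d(JM,N)=25, d(JM,Z)=22
step 2: merge (C,N) at d=8; branch lengths C→4, N→4; new cluster CN
  updated: d(A,CN)=33/2, d(B,CN)=29/2, d(CN,JM)=47/2, d(CN,Z)=15
step 3: merge (B,JM) at d=17/2; branch lengths B→17/4, JM→7/4; new cluster BJM
  updated: d(A,BJM)=56/3, d(BJM,CN)=41/2, d(BJM,Z)=21
step 4: merge (CN,Z) at d=15; branch lengths CN→7/2, Z→15/2; new cluster CNZ
  updated: d(A,CNZ)=52/3, d(BJM,CNZ)=62/3
step 5: merge (A,CNZ) at d=52/3; branch lengths A→26/3, CNZ→7/6; new cluster ACNZ
  updated: d(ACNZ,BJM)=121/6
step 6: merge (ACNZ,BJM) at d=121/6; branch lengths ACNZ→17/12, BJM→35/6; new cluster ABCJMNZ
final tree: ((A:26/3,((C:4,N:4):7/2,Z:15/2):7/6):17/12,(B:17/4,(J:5/2,M:5/2):7/4):35/6)
total length: 565/12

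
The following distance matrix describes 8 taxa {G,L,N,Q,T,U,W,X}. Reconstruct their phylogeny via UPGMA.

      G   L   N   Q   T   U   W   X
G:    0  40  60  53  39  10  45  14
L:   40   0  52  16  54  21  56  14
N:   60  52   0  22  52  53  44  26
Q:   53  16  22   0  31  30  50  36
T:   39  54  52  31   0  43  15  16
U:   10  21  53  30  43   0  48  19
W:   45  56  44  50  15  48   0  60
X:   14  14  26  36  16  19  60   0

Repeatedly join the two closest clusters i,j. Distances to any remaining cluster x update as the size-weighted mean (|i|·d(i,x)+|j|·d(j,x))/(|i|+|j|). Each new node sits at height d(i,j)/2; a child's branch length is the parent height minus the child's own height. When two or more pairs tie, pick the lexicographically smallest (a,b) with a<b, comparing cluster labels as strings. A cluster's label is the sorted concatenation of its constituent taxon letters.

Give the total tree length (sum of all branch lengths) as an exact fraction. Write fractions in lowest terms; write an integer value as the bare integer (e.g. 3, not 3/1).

step 1: merge (G,U) at d=10; branch lengths G→5, U→5; new cluster GU
  updated: d(GU,L)=61/2, d(GU,N)=113/2, d(GU,Q)=83/2, d(GU,T)=41, d(GU,W)=93/2, d(GU,X)=33/2
step 2: merge (L,X) at d=14; branch lengths L→7, X→7; new cluster LX
  updated: d(GU,LX)=47/2, d(LX,N)=39, d(LX,Q)=26, d(LX,T)=35, d(LX,W)=58
step 3: merge (T,W) at d=15; branch lengths T→15/2, W→15/2; new cluster TW
  updated: d(GU,TW)=175/4, d(LX,TW)=93/2, d(N,TW)=48, d(Q,TW)=81/2
step 4: merge (N,Q) at d=22; branch lengths N→11, Q→11; new cluster NQ
  updated: d(GU,NQ)=49, d(LX,NQ)=65/2, d(NQ,TW)=177/4
step 5: merge (GU,LX) at d=47/2; branch lengths GU→27/4, LX→19/4; new cluster GLUX
  updated: d(GLUX,NQ)=163/4, d(GLUX,TW)=361/8
step 6: merge (GLUX,NQ) at d=163/4; branch lengths GLUX→69/8, NQ→75/8; new cluster GLNQUX
  updated: d(GLNQUX,TW)=269/6
step 7: merge (GLNQUX,TW) at d=269/6; branch lengths GLNQUX→49/24, TW→179/12; new cluster GLNQTUWX
final tree: ((((G:5,U:5):27/4,(L:7,X:7):19/4):69/8,(N:11,Q:11):75/8):49/24,(T:15/2,W:15/2):179/12)
total length: 2579/24

2579/24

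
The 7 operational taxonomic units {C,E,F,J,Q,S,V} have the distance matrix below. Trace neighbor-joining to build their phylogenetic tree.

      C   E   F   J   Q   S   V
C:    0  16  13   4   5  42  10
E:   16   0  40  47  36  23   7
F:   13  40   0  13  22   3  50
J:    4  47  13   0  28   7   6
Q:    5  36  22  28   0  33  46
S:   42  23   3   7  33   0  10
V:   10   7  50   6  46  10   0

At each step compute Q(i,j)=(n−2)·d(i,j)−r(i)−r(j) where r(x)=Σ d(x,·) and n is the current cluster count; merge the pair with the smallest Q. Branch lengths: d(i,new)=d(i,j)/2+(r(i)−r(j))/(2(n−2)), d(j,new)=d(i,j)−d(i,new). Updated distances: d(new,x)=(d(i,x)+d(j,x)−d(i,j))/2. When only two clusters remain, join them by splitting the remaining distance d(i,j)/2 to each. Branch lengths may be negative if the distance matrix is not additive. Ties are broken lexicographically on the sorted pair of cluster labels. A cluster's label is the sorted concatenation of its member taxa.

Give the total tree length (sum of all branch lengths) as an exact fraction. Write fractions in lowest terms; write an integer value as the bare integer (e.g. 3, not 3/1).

819/16

step 1: merge (E,V) at d=7, Q=-263; branch lengths E→15/2, V→-1/2; new cluster EV
  updated: d(C,EV)=19/2, d(EV,F)=83/2, d(EV,J)=23, d(EV,Q)=75/2, d(EV,S)=13
step 2: merge (C,Q) at d=5, Q=-179; branch lengths C→-4, Q→9; new cluster CQ
  updated: d(CQ,EV)=21, d(CQ,F)=15, d(CQ,J)=27/2, d(CQ,S)=35
step 3: merge (F,S) at d=3, Q=-243/2; branch lengths F→47/12, S→-11/12; new cluster FS
  updated: d(CQ,FS)=47/2, d(EV,FS)=103/4, d(FS,J)=17/2
step 4: merge (CQ,EV) at d=21, Q=-343/4; branch lengths CQ→121/16, EV→215/16; new cluster CEQV
  updated: d(CEQV,FS)=113/8, d(CEQV,J)=31/4
step 5: merge (CEQV,FS) at d=113/8, Q=-243/8; branch lengths CEQV→107/16, FS→119/16; new cluster CEFQSV
  updated: d(CEFQSV,J)=17/16
step 6: merge (CEFQSV,J) at d=17/16; branch lengths CEFQSV→17/32, J→17/32; new cluster CEFJQSV
final tree: ((((C:-4,Q:9):121/16,(E:15/2,V:-1/2):215/16):107/16,(F:47/12,S:-11/12):119/16):17/32,J:17/32)
total length: 819/16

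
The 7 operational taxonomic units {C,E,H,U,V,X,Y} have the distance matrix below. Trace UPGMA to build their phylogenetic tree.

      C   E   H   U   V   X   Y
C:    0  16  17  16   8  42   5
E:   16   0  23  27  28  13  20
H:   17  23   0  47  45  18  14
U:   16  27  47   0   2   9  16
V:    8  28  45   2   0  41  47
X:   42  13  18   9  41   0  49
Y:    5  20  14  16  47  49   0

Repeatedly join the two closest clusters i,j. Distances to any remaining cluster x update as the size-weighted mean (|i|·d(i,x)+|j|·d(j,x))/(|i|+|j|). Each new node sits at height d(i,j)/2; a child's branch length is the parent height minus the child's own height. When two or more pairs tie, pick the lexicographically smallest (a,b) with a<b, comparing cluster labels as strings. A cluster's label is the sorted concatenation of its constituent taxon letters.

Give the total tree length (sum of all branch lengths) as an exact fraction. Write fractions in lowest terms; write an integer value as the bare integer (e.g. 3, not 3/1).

1435/24

iteration 1: select U,V (d=2); attach at lengths (1, 1); label the merged cluster UV
  updated: d(C,UV)=12, d(E,UV)=55/2, d(H,UV)=46, d(UV,X)=25, d(UV,Y)=63/2
iteration 2: select C,Y (d=5); attach at lengths (5/2, 5/2); label the merged cluster CY
  updated: d(CY,E)=18, d(CY,H)=31/2, d(CY,UV)=87/4, d(CY,X)=91/2
iteration 3: select E,X (d=13); attach at lengths (13/2, 13/2); label the merged cluster EX
  updated: d(CY,EX)=127/4, d(EX,H)=41/2, d(EX,UV)=105/4
iteration 4: select CY,H (d=31/2); attach at lengths (21/4, 31/4); label the merged cluster CHY
  updated: d(CHY,EX)=28, d(CHY,UV)=179/6
iteration 5: select EX,UV (d=105/4); attach at lengths (53/8, 97/8); label the merged cluster EUVX
  updated: d(CHY,EUVX)=347/12
iteration 6: select CHY,EUVX (d=347/12); attach at lengths (161/24, 4/3); label the merged cluster CEHUVXY
final tree: (((C:5/2,Y:5/2):21/4,H:31/4):161/24,((E:13/2,X:13/2):53/8,(U:1,V:1):97/8):4/3)
total length: 1435/24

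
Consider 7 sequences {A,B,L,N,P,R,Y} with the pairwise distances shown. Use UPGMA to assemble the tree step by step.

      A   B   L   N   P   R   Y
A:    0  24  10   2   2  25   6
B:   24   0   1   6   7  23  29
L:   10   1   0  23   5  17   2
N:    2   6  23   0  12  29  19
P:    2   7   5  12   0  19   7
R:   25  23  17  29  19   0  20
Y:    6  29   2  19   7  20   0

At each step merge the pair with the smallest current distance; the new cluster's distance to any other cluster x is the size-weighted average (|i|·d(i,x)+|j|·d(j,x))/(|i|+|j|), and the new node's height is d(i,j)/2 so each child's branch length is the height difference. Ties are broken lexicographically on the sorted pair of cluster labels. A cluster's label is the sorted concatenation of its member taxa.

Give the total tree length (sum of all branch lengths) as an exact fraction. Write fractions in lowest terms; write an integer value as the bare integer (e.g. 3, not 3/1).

1415/36

iteration 1: select B,L (d=1); attach at lengths (1/2, 1/2); label the merged cluster BL
  updated: d(A,BL)=17, d(BL,N)=29/2, d(BL,P)=6, d(BL,R)=20, d(BL,Y)=31/2
iteration 2: select A,N (d=2); attach at lengths (1, 1); label the merged cluster AN
  updated: d(AN,BL)=63/4, d(AN,P)=7, d(AN,R)=27, d(AN,Y)=25/2
iteration 3: select BL,P (d=6); attach at lengths (5/2, 3); label the merged cluster BLP
  updated: d(AN,BLP)=77/6, d(BLP,R)=59/3, d(BLP,Y)=38/3
iteration 4: select AN,Y (d=25/2); attach at lengths (21/4, 25/4); label the merged cluster ANY
  updated: d(ANY,BLP)=115/9, d(ANY,R)=74/3
iteration 5: select ANY,BLP (d=115/9); attach at lengths (5/36, 61/18); label the merged cluster ABLNPY
  updated: d(ABLNPY,R)=133/6
iteration 6: select ABLNPY,R (d=133/6); attach at lengths (169/36, 133/12); label the merged cluster ABLNPRY
final tree: ((((A:1,N:1):21/4,Y:25/4):5/36,((B:1/2,L:1/2):5/2,P:3):61/18):169/36,R:133/12)
total length: 1415/36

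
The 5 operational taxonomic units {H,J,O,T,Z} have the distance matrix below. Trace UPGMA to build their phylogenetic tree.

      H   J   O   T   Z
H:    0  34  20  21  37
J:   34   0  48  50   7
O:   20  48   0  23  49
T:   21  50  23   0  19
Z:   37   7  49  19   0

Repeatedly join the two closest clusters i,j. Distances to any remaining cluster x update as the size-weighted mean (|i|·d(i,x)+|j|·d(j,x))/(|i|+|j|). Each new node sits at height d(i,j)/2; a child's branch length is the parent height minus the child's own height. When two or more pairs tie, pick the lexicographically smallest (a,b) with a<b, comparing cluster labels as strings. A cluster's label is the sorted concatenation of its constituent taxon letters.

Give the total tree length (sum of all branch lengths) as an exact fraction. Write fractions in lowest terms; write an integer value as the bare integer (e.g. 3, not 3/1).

64

step 1: merge (J,Z) at d=7; branch lengths J→7/2, Z→7/2; new cluster JZ
  updated: d(H,JZ)=71/2, d(JZ,O)=97/2, d(JZ,T)=69/2
step 2: merge (H,O) at d=20; branch lengths H→10, O→10; new cluster HO
  updated: d(HO,JZ)=42, d(HO,T)=22
step 3: merge (HO,T) at d=22; branch lengths HO→1, T→11; new cluster HOT
  updated: d(HOT,JZ)=79/2
step 4: merge (HOT,JZ) at d=79/2; branch lengths HOT→35/4, JZ→65/4; new cluster HJOTZ
final tree: (((H:10,O:10):1,T:11):35/4,(J:7/2,Z:7/2):65/4)
total length: 64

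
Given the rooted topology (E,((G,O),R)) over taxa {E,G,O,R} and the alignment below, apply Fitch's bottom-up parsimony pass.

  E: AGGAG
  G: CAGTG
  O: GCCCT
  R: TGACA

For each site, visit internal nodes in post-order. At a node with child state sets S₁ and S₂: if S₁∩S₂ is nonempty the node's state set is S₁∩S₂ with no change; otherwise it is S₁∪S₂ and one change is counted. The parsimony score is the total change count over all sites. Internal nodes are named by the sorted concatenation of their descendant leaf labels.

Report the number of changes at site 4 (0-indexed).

[col 0] GO: children G:{C}, O:{G} ∪→ {C,G}; cost 1
[col 0] GOR: children GO:{C,G}, R:{T} ∪→ {C,G,T}; cost 1
[col 0] EGOR: children E:{A}, GOR:{C,G,T} ∪→ {A,C,G,T}; cost 1
[col 1] GO: children G:{A}, O:{C} ∪→ {A,C}; cost 1
[col 1] GOR: children GO:{A,C}, R:{G} ∪→ {A,C,G}; cost 1
[col 1] EGOR: children E:{G}, GOR:{A,C,G} ∩→ {G}; cost 0
[col 2] GO: children G:{G}, O:{C} ∪→ {C,G}; cost 1
[col 2] GOR: children GO:{C,G}, R:{A} ∪→ {A,C,G}; cost 1
[col 2] EGOR: children E:{G}, GOR:{A,C,G} ∩→ {G}; cost 0
[col 3] GO: children G:{T}, O:{C} ∪→ {C,T}; cost 1
[col 3] GOR: children GO:{C,T}, R:{C} ∩→ {C}; cost 0
[col 3] EGOR: children E:{A}, GOR:{C} ∪→ {A,C}; cost 1
[col 4] GO: children G:{G}, O:{T} ∪→ {G,T}; cost 1
[col 4] GOR: children GO:{G,T}, R:{A} ∪→ {A,G,T}; cost 1
[col 4] EGOR: children E:{G}, GOR:{A,G,T} ∩→ {G}; cost 0
per-site changes: [3, 2, 2, 2, 2]; total = 11

2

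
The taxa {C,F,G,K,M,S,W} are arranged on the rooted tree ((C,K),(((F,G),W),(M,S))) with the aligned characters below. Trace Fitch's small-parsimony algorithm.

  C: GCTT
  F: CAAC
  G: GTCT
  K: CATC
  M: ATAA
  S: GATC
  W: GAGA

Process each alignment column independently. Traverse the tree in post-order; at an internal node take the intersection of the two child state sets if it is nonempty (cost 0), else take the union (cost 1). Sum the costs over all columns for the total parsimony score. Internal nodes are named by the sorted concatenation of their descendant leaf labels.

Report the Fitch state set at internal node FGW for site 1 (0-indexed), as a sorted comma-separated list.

site 0, node CK: C={G} ∪ K={C} → {C,G} (+1)
site 0, node FG: F={C} ∪ G={G} → {C,G} (+1)
site 0, node FGW: FG={C,G} ∩ W={G} → {G} (+0)
site 0, node MS: M={A} ∪ S={G} → {A,G} (+1)
site 0, node FGMSW: FGW={G} ∩ MS={A,G} → {G} (+0)
site 0, node CFGKMSW: CK={C,G} ∩ FGMSW={G} → {G} (+0)
site 1, node CK: C={C} ∪ K={A} → {A,C} (+1)
site 1, node FG: F={A} ∪ G={T} → {A,T} (+1)
site 1, node FGW: FG={A,T} ∩ W={A} → {A} (+0)
site 1, node MS: M={T} ∪ S={A} → {A,T} (+1)
site 1, node FGMSW: FGW={A} ∩ MS={A,T} → {A} (+0)
site 1, node CFGKMSW: CK={A,C} ∩ FGMSW={A} → {A} (+0)
site 2, node CK: C={T} ∩ K={T} → {T} (+0)
site 2, node FG: F={A} ∪ G={C} → {A,C} (+1)
site 2, node FGW: FG={A,C} ∪ W={G} → {A,C,G} (+1)
site 2, node MS: M={A} ∪ S={T} → {A,T} (+1)
site 2, node FGMSW: FGW={A,C,G} ∩ MS={A,T} → {A} (+0)
site 2, node CFGKMSW: CK={T} ∪ FGMSW={A} → {A,T} (+1)
site 3, node CK: C={T} ∪ K={C} → {C,T} (+1)
site 3, node FG: F={C} ∪ G={T} → {C,T} (+1)
site 3, node FGW: FG={C,T} ∪ W={A} → {A,C,T} (+1)
site 3, node MS: M={A} ∪ S={C} → {A,C} (+1)
site 3, node FGMSW: FGW={A,C,T} ∩ MS={A,C} → {A,C} (+0)
site 3, node CFGKMSW: CK={C,T} ∩ FGMSW={A,C} → {C} (+0)
per-site changes: [3, 3, 4, 4]; total = 14

A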